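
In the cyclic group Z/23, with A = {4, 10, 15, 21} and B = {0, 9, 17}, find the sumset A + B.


Work in Z/23Z: reduce every sum a + b modulo 23.
Enumerate all 12 pairs:
a = 4: 4+0=4, 4+9=13, 4+17=21
a = 10: 10+0=10, 10+9=19, 10+17=4
a = 15: 15+0=15, 15+9=1, 15+17=9
a = 21: 21+0=21, 21+9=7, 21+17=15
Distinct residues collected: {1, 4, 7, 9, 10, 13, 15, 19, 21}
|A + B| = 9 (out of 23 total residues).

A + B = {1, 4, 7, 9, 10, 13, 15, 19, 21}


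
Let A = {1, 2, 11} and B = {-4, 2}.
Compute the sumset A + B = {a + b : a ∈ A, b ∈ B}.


A + B = {a + b : a ∈ A, b ∈ B}.
Enumerate all |A|·|B| = 3·2 = 6 pairs (a, b) and collect distinct sums.
a = 1: 1+-4=-3, 1+2=3
a = 2: 2+-4=-2, 2+2=4
a = 11: 11+-4=7, 11+2=13
Collecting distinct sums: A + B = {-3, -2, 3, 4, 7, 13}
|A + B| = 6

A + B = {-3, -2, 3, 4, 7, 13}


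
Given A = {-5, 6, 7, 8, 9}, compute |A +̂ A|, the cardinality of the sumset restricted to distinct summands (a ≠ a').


Restricted sumset: A +̂ A = {a + a' : a ∈ A, a' ∈ A, a ≠ a'}.
Equivalently, take A + A and drop any sum 2a that is achievable ONLY as a + a for a ∈ A (i.e. sums representable only with equal summands).
Enumerate pairs (a, a') with a < a' (symmetric, so each unordered pair gives one sum; this covers all a ≠ a'):
  -5 + 6 = 1
  -5 + 7 = 2
  -5 + 8 = 3
  -5 + 9 = 4
  6 + 7 = 13
  6 + 8 = 14
  6 + 9 = 15
  7 + 8 = 15
  7 + 9 = 16
  8 + 9 = 17
Collected distinct sums: {1, 2, 3, 4, 13, 14, 15, 16, 17}
|A +̂ A| = 9
(Reference bound: |A +̂ A| ≥ 2|A| - 3 for |A| ≥ 2, with |A| = 5 giving ≥ 7.)

|A +̂ A| = 9


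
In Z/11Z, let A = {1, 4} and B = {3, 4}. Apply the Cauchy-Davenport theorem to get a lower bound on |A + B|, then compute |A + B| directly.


Cauchy-Davenport: |A + B| ≥ min(p, |A| + |B| - 1) for A, B nonempty in Z/pZ.
|A| = 2, |B| = 2, p = 11.
CD lower bound = min(11, 2 + 2 - 1) = min(11, 3) = 3.
Compute A + B mod 11 directly:
a = 1: 1+3=4, 1+4=5
a = 4: 4+3=7, 4+4=8
A + B = {4, 5, 7, 8}, so |A + B| = 4.
Verify: 4 ≥ 3? Yes ✓.

CD lower bound = 3, actual |A + B| = 4.


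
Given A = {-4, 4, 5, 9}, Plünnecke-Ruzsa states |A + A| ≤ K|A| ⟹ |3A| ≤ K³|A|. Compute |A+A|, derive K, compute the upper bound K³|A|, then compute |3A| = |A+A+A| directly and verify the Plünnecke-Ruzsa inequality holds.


|A| = 4.
Step 1: Compute A + A by enumerating all 16 pairs.
A + A = {-8, 0, 1, 5, 8, 9, 10, 13, 14, 18}, so |A + A| = 10.
Step 2: Doubling constant K = |A + A|/|A| = 10/4 = 10/4 ≈ 2.5000.
Step 3: Plünnecke-Ruzsa gives |3A| ≤ K³·|A| = (2.5000)³ · 4 ≈ 62.5000.
Step 4: Compute 3A = A + A + A directly by enumerating all triples (a,b,c) ∈ A³; |3A| = 19.
Step 5: Check 19 ≤ 62.5000? Yes ✓.

K = 10/4, Plünnecke-Ruzsa bound K³|A| ≈ 62.5000, |3A| = 19, inequality holds.


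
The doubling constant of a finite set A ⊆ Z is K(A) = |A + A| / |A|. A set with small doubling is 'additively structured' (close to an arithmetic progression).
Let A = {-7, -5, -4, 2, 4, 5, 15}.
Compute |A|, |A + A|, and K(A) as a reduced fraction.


|A| = 7.
Compute A + A by enumerating all 49 pairs.
A + A = {-14, -12, -11, -10, -9, -8, -5, -3, -2, -1, 0, 1, 4, 6, 7, 8, 9, 10, 11, 17, 19, 20, 30}, so |A + A| = 23.
K = |A + A| / |A| = 23/7 (already in lowest terms) ≈ 3.2857.
Reference: AP of size 7 gives K = 13/7 ≈ 1.8571; a fully generic set of size 7 gives K ≈ 4.0000.

|A| = 7, |A + A| = 23, K = 23/7.


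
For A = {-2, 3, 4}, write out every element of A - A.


A - A = {a - a' : a, a' ∈ A}.
Compute a - a' for each ordered pair (a, a'):
a = -2: -2--2=0, -2-3=-5, -2-4=-6
a = 3: 3--2=5, 3-3=0, 3-4=-1
a = 4: 4--2=6, 4-3=1, 4-4=0
Collecting distinct values (and noting 0 appears from a-a):
A - A = {-6, -5, -1, 0, 1, 5, 6}
|A - A| = 7

A - A = {-6, -5, -1, 0, 1, 5, 6}


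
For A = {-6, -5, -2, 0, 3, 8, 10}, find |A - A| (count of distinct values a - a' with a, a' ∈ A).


A - A = {a - a' : a, a' ∈ A}; |A| = 7.
Bounds: 2|A|-1 ≤ |A - A| ≤ |A|² - |A| + 1, i.e. 13 ≤ |A - A| ≤ 43.
Note: 0 ∈ A - A always (from a - a). The set is symmetric: if d ∈ A - A then -d ∈ A - A.
Enumerate nonzero differences d = a - a' with a > a' (then include -d):
Positive differences: {1, 2, 3, 4, 5, 6, 7, 8, 9, 10, 12, 13, 14, 15, 16}
Full difference set: {0} ∪ (positive diffs) ∪ (negative diffs).
|A - A| = 1 + 2·15 = 31 (matches direct enumeration: 31).

|A - A| = 31


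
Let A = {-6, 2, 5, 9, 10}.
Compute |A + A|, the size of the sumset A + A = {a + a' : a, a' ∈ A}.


A + A = {a + a' : a, a' ∈ A}; |A| = 5.
General bounds: 2|A| - 1 ≤ |A + A| ≤ |A|(|A|+1)/2, i.e. 9 ≤ |A + A| ≤ 15.
Lower bound 2|A|-1 is attained iff A is an arithmetic progression.
Enumerate sums a + a' for a ≤ a' (symmetric, so this suffices):
a = -6: -6+-6=-12, -6+2=-4, -6+5=-1, -6+9=3, -6+10=4
a = 2: 2+2=4, 2+5=7, 2+9=11, 2+10=12
a = 5: 5+5=10, 5+9=14, 5+10=15
a = 9: 9+9=18, 9+10=19
a = 10: 10+10=20
Distinct sums: {-12, -4, -1, 3, 4, 7, 10, 11, 12, 14, 15, 18, 19, 20}
|A + A| = 14

|A + A| = 14


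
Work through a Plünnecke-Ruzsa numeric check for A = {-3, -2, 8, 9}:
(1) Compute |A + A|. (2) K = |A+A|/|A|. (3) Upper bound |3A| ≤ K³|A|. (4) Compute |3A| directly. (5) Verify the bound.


|A| = 4.
Step 1: Compute A + A by enumerating all 16 pairs.
A + A = {-6, -5, -4, 5, 6, 7, 16, 17, 18}, so |A + A| = 9.
Step 2: Doubling constant K = |A + A|/|A| = 9/4 = 9/4 ≈ 2.2500.
Step 3: Plünnecke-Ruzsa gives |3A| ≤ K³·|A| = (2.2500)³ · 4 ≈ 45.5625.
Step 4: Compute 3A = A + A + A directly by enumerating all triples (a,b,c) ∈ A³; |3A| = 16.
Step 5: Check 16 ≤ 45.5625? Yes ✓.

K = 9/4, Plünnecke-Ruzsa bound K³|A| ≈ 45.5625, |3A| = 16, inequality holds.


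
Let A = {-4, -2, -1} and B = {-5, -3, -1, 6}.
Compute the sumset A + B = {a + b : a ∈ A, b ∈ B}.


A + B = {a + b : a ∈ A, b ∈ B}.
Enumerate all |A|·|B| = 3·4 = 12 pairs (a, b) and collect distinct sums.
a = -4: -4+-5=-9, -4+-3=-7, -4+-1=-5, -4+6=2
a = -2: -2+-5=-7, -2+-3=-5, -2+-1=-3, -2+6=4
a = -1: -1+-5=-6, -1+-3=-4, -1+-1=-2, -1+6=5
Collecting distinct sums: A + B = {-9, -7, -6, -5, -4, -3, -2, 2, 4, 5}
|A + B| = 10

A + B = {-9, -7, -6, -5, -4, -3, -2, 2, 4, 5}


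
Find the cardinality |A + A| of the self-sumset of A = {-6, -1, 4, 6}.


A + A = {a + a' : a, a' ∈ A}; |A| = 4.
General bounds: 2|A| - 1 ≤ |A + A| ≤ |A|(|A|+1)/2, i.e. 7 ≤ |A + A| ≤ 10.
Lower bound 2|A|-1 is attained iff A is an arithmetic progression.
Enumerate sums a + a' for a ≤ a' (symmetric, so this suffices):
a = -6: -6+-6=-12, -6+-1=-7, -6+4=-2, -6+6=0
a = -1: -1+-1=-2, -1+4=3, -1+6=5
a = 4: 4+4=8, 4+6=10
a = 6: 6+6=12
Distinct sums: {-12, -7, -2, 0, 3, 5, 8, 10, 12}
|A + A| = 9

|A + A| = 9


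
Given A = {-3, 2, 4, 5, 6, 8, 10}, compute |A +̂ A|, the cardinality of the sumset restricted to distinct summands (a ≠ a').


Restricted sumset: A +̂ A = {a + a' : a ∈ A, a' ∈ A, a ≠ a'}.
Equivalently, take A + A and drop any sum 2a that is achievable ONLY as a + a for a ∈ A (i.e. sums representable only with equal summands).
Enumerate pairs (a, a') with a < a' (symmetric, so each unordered pair gives one sum; this covers all a ≠ a'):
  -3 + 2 = -1
  -3 + 4 = 1
  -3 + 5 = 2
  -3 + 6 = 3
  -3 + 8 = 5
  -3 + 10 = 7
  2 + 4 = 6
  2 + 5 = 7
  2 + 6 = 8
  2 + 8 = 10
  2 + 10 = 12
  4 + 5 = 9
  4 + 6 = 10
  4 + 8 = 12
  4 + 10 = 14
  5 + 6 = 11
  5 + 8 = 13
  5 + 10 = 15
  6 + 8 = 14
  6 + 10 = 16
  8 + 10 = 18
Collected distinct sums: {-1, 1, 2, 3, 5, 6, 7, 8, 9, 10, 11, 12, 13, 14, 15, 16, 18}
|A +̂ A| = 17
(Reference bound: |A +̂ A| ≥ 2|A| - 3 for |A| ≥ 2, with |A| = 7 giving ≥ 11.)

|A +̂ A| = 17


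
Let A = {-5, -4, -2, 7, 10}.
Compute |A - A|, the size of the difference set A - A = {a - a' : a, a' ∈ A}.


A - A = {a - a' : a, a' ∈ A}; |A| = 5.
Bounds: 2|A|-1 ≤ |A - A| ≤ |A|² - |A| + 1, i.e. 9 ≤ |A - A| ≤ 21.
Note: 0 ∈ A - A always (from a - a). The set is symmetric: if d ∈ A - A then -d ∈ A - A.
Enumerate nonzero differences d = a - a' with a > a' (then include -d):
Positive differences: {1, 2, 3, 9, 11, 12, 14, 15}
Full difference set: {0} ∪ (positive diffs) ∪ (negative diffs).
|A - A| = 1 + 2·8 = 17 (matches direct enumeration: 17).

|A - A| = 17


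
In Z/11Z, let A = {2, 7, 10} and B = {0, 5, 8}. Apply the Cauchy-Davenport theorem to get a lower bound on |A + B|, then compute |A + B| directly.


Cauchy-Davenport: |A + B| ≥ min(p, |A| + |B| - 1) for A, B nonempty in Z/pZ.
|A| = 3, |B| = 3, p = 11.
CD lower bound = min(11, 3 + 3 - 1) = min(11, 5) = 5.
Compute A + B mod 11 directly:
a = 2: 2+0=2, 2+5=7, 2+8=10
a = 7: 7+0=7, 7+5=1, 7+8=4
a = 10: 10+0=10, 10+5=4, 10+8=7
A + B = {1, 2, 4, 7, 10}, so |A + B| = 5.
Verify: 5 ≥ 5? Yes ✓.

CD lower bound = 5, actual |A + B| = 5.


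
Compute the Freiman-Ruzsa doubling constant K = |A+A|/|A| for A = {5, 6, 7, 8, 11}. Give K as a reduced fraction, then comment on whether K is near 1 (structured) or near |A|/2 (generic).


|A| = 5.
Compute A + A by enumerating all 25 pairs.
A + A = {10, 11, 12, 13, 14, 15, 16, 17, 18, 19, 22}, so |A + A| = 11.
K = |A + A| / |A| = 11/5 (already in lowest terms) ≈ 2.2000.
Reference: AP of size 5 gives K = 9/5 ≈ 1.8000; a fully generic set of size 5 gives K ≈ 3.0000.

|A| = 5, |A + A| = 11, K = 11/5.


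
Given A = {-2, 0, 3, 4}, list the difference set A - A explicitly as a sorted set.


A - A = {a - a' : a, a' ∈ A}.
Compute a - a' for each ordered pair (a, a'):
a = -2: -2--2=0, -2-0=-2, -2-3=-5, -2-4=-6
a = 0: 0--2=2, 0-0=0, 0-3=-3, 0-4=-4
a = 3: 3--2=5, 3-0=3, 3-3=0, 3-4=-1
a = 4: 4--2=6, 4-0=4, 4-3=1, 4-4=0
Collecting distinct values (and noting 0 appears from a-a):
A - A = {-6, -5, -4, -3, -2, -1, 0, 1, 2, 3, 4, 5, 6}
|A - A| = 13

A - A = {-6, -5, -4, -3, -2, -1, 0, 1, 2, 3, 4, 5, 6}


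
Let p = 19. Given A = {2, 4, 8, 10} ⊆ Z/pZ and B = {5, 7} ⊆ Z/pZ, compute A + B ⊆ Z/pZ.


Work in Z/19Z: reduce every sum a + b modulo 19.
Enumerate all 8 pairs:
a = 2: 2+5=7, 2+7=9
a = 4: 4+5=9, 4+7=11
a = 8: 8+5=13, 8+7=15
a = 10: 10+5=15, 10+7=17
Distinct residues collected: {7, 9, 11, 13, 15, 17}
|A + B| = 6 (out of 19 total residues).

A + B = {7, 9, 11, 13, 15, 17}


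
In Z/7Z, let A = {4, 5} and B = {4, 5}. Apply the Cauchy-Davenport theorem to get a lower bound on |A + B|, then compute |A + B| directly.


Cauchy-Davenport: |A + B| ≥ min(p, |A| + |B| - 1) for A, B nonempty in Z/pZ.
|A| = 2, |B| = 2, p = 7.
CD lower bound = min(7, 2 + 2 - 1) = min(7, 3) = 3.
Compute A + B mod 7 directly:
a = 4: 4+4=1, 4+5=2
a = 5: 5+4=2, 5+5=3
A + B = {1, 2, 3}, so |A + B| = 3.
Verify: 3 ≥ 3? Yes ✓.

CD lower bound = 3, actual |A + B| = 3.


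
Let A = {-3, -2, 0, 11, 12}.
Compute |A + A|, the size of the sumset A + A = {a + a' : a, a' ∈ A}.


A + A = {a + a' : a, a' ∈ A}; |A| = 5.
General bounds: 2|A| - 1 ≤ |A + A| ≤ |A|(|A|+1)/2, i.e. 9 ≤ |A + A| ≤ 15.
Lower bound 2|A|-1 is attained iff A is an arithmetic progression.
Enumerate sums a + a' for a ≤ a' (symmetric, so this suffices):
a = -3: -3+-3=-6, -3+-2=-5, -3+0=-3, -3+11=8, -3+12=9
a = -2: -2+-2=-4, -2+0=-2, -2+11=9, -2+12=10
a = 0: 0+0=0, 0+11=11, 0+12=12
a = 11: 11+11=22, 11+12=23
a = 12: 12+12=24
Distinct sums: {-6, -5, -4, -3, -2, 0, 8, 9, 10, 11, 12, 22, 23, 24}
|A + A| = 14

|A + A| = 14


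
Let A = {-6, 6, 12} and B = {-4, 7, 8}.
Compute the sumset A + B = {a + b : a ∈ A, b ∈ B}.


A + B = {a + b : a ∈ A, b ∈ B}.
Enumerate all |A|·|B| = 3·3 = 9 pairs (a, b) and collect distinct sums.
a = -6: -6+-4=-10, -6+7=1, -6+8=2
a = 6: 6+-4=2, 6+7=13, 6+8=14
a = 12: 12+-4=8, 12+7=19, 12+8=20
Collecting distinct sums: A + B = {-10, 1, 2, 8, 13, 14, 19, 20}
|A + B| = 8

A + B = {-10, 1, 2, 8, 13, 14, 19, 20}


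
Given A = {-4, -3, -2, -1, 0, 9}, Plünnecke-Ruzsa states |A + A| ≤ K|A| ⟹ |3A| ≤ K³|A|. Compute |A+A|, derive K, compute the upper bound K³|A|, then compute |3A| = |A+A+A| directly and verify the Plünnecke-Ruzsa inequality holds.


|A| = 6.
Step 1: Compute A + A by enumerating all 36 pairs.
A + A = {-8, -7, -6, -5, -4, -3, -2, -1, 0, 5, 6, 7, 8, 9, 18}, so |A + A| = 15.
Step 2: Doubling constant K = |A + A|/|A| = 15/6 = 15/6 ≈ 2.5000.
Step 3: Plünnecke-Ruzsa gives |3A| ≤ K³·|A| = (2.5000)³ · 6 ≈ 93.7500.
Step 4: Compute 3A = A + A + A directly by enumerating all triples (a,b,c) ∈ A³; |3A| = 28.
Step 5: Check 28 ≤ 93.7500? Yes ✓.

K = 15/6, Plünnecke-Ruzsa bound K³|A| ≈ 93.7500, |3A| = 28, inequality holds.


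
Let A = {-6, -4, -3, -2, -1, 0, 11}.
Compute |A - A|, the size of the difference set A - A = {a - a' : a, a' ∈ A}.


A - A = {a - a' : a, a' ∈ A}; |A| = 7.
Bounds: 2|A|-1 ≤ |A - A| ≤ |A|² - |A| + 1, i.e. 13 ≤ |A - A| ≤ 43.
Note: 0 ∈ A - A always (from a - a). The set is symmetric: if d ∈ A - A then -d ∈ A - A.
Enumerate nonzero differences d = a - a' with a > a' (then include -d):
Positive differences: {1, 2, 3, 4, 5, 6, 11, 12, 13, 14, 15, 17}
Full difference set: {0} ∪ (positive diffs) ∪ (negative diffs).
|A - A| = 1 + 2·12 = 25 (matches direct enumeration: 25).

|A - A| = 25


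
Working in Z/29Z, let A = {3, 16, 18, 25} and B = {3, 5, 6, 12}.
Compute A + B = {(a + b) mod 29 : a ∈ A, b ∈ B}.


Work in Z/29Z: reduce every sum a + b modulo 29.
Enumerate all 16 pairs:
a = 3: 3+3=6, 3+5=8, 3+6=9, 3+12=15
a = 16: 16+3=19, 16+5=21, 16+6=22, 16+12=28
a = 18: 18+3=21, 18+5=23, 18+6=24, 18+12=1
a = 25: 25+3=28, 25+5=1, 25+6=2, 25+12=8
Distinct residues collected: {1, 2, 6, 8, 9, 15, 19, 21, 22, 23, 24, 28}
|A + B| = 12 (out of 29 total residues).

A + B = {1, 2, 6, 8, 9, 15, 19, 21, 22, 23, 24, 28}


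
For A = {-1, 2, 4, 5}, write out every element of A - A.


A - A = {a - a' : a, a' ∈ A}.
Compute a - a' for each ordered pair (a, a'):
a = -1: -1--1=0, -1-2=-3, -1-4=-5, -1-5=-6
a = 2: 2--1=3, 2-2=0, 2-4=-2, 2-5=-3
a = 4: 4--1=5, 4-2=2, 4-4=0, 4-5=-1
a = 5: 5--1=6, 5-2=3, 5-4=1, 5-5=0
Collecting distinct values (and noting 0 appears from a-a):
A - A = {-6, -5, -3, -2, -1, 0, 1, 2, 3, 5, 6}
|A - A| = 11

A - A = {-6, -5, -3, -2, -1, 0, 1, 2, 3, 5, 6}


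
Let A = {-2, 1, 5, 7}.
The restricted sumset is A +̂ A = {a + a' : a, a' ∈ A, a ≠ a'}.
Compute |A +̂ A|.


Restricted sumset: A +̂ A = {a + a' : a ∈ A, a' ∈ A, a ≠ a'}.
Equivalently, take A + A and drop any sum 2a that is achievable ONLY as a + a for a ∈ A (i.e. sums representable only with equal summands).
Enumerate pairs (a, a') with a < a' (symmetric, so each unordered pair gives one sum; this covers all a ≠ a'):
  -2 + 1 = -1
  -2 + 5 = 3
  -2 + 7 = 5
  1 + 5 = 6
  1 + 7 = 8
  5 + 7 = 12
Collected distinct sums: {-1, 3, 5, 6, 8, 12}
|A +̂ A| = 6
(Reference bound: |A +̂ A| ≥ 2|A| - 3 for |A| ≥ 2, with |A| = 4 giving ≥ 5.)

|A +̂ A| = 6


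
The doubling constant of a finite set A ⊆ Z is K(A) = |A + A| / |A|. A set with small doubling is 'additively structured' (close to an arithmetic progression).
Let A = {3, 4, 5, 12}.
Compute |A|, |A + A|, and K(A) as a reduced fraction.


|A| = 4.
Compute A + A by enumerating all 16 pairs.
A + A = {6, 7, 8, 9, 10, 15, 16, 17, 24}, so |A + A| = 9.
K = |A + A| / |A| = 9/4 (already in lowest terms) ≈ 2.2500.
Reference: AP of size 4 gives K = 7/4 ≈ 1.7500; a fully generic set of size 4 gives K ≈ 2.5000.

|A| = 4, |A + A| = 9, K = 9/4.


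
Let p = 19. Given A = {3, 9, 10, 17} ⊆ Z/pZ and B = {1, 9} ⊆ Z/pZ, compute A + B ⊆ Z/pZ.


Work in Z/19Z: reduce every sum a + b modulo 19.
Enumerate all 8 pairs:
a = 3: 3+1=4, 3+9=12
a = 9: 9+1=10, 9+9=18
a = 10: 10+1=11, 10+9=0
a = 17: 17+1=18, 17+9=7
Distinct residues collected: {0, 4, 7, 10, 11, 12, 18}
|A + B| = 7 (out of 19 total residues).

A + B = {0, 4, 7, 10, 11, 12, 18}


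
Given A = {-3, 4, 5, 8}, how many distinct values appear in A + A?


A + A = {a + a' : a, a' ∈ A}; |A| = 4.
General bounds: 2|A| - 1 ≤ |A + A| ≤ |A|(|A|+1)/2, i.e. 7 ≤ |A + A| ≤ 10.
Lower bound 2|A|-1 is attained iff A is an arithmetic progression.
Enumerate sums a + a' for a ≤ a' (symmetric, so this suffices):
a = -3: -3+-3=-6, -3+4=1, -3+5=2, -3+8=5
a = 4: 4+4=8, 4+5=9, 4+8=12
a = 5: 5+5=10, 5+8=13
a = 8: 8+8=16
Distinct sums: {-6, 1, 2, 5, 8, 9, 10, 12, 13, 16}
|A + A| = 10

|A + A| = 10


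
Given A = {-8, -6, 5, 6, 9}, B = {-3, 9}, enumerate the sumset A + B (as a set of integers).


A + B = {a + b : a ∈ A, b ∈ B}.
Enumerate all |A|·|B| = 5·2 = 10 pairs (a, b) and collect distinct sums.
a = -8: -8+-3=-11, -8+9=1
a = -6: -6+-3=-9, -6+9=3
a = 5: 5+-3=2, 5+9=14
a = 6: 6+-3=3, 6+9=15
a = 9: 9+-3=6, 9+9=18
Collecting distinct sums: A + B = {-11, -9, 1, 2, 3, 6, 14, 15, 18}
|A + B| = 9

A + B = {-11, -9, 1, 2, 3, 6, 14, 15, 18}


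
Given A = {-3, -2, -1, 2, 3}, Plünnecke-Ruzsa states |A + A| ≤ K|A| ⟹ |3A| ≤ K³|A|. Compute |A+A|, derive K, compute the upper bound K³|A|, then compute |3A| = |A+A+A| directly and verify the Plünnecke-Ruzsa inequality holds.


|A| = 5.
Step 1: Compute A + A by enumerating all 25 pairs.
A + A = {-6, -5, -4, -3, -2, -1, 0, 1, 2, 4, 5, 6}, so |A + A| = 12.
Step 2: Doubling constant K = |A + A|/|A| = 12/5 = 12/5 ≈ 2.4000.
Step 3: Plünnecke-Ruzsa gives |3A| ≤ K³·|A| = (2.4000)³ · 5 ≈ 69.1200.
Step 4: Compute 3A = A + A + A directly by enumerating all triples (a,b,c) ∈ A³; |3A| = 19.
Step 5: Check 19 ≤ 69.1200? Yes ✓.

K = 12/5, Plünnecke-Ruzsa bound K³|A| ≈ 69.1200, |3A| = 19, inequality holds.


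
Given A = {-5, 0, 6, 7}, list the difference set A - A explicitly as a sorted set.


A - A = {a - a' : a, a' ∈ A}.
Compute a - a' for each ordered pair (a, a'):
a = -5: -5--5=0, -5-0=-5, -5-6=-11, -5-7=-12
a = 0: 0--5=5, 0-0=0, 0-6=-6, 0-7=-7
a = 6: 6--5=11, 6-0=6, 6-6=0, 6-7=-1
a = 7: 7--5=12, 7-0=7, 7-6=1, 7-7=0
Collecting distinct values (and noting 0 appears from a-a):
A - A = {-12, -11, -7, -6, -5, -1, 0, 1, 5, 6, 7, 11, 12}
|A - A| = 13

A - A = {-12, -11, -7, -6, -5, -1, 0, 1, 5, 6, 7, 11, 12}


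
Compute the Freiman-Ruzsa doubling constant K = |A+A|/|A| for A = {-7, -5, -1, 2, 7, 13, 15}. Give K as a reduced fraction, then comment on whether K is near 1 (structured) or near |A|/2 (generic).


|A| = 7.
Compute A + A by enumerating all 49 pairs.
A + A = {-14, -12, -10, -8, -6, -5, -3, -2, 0, 1, 2, 4, 6, 8, 9, 10, 12, 14, 15, 17, 20, 22, 26, 28, 30}, so |A + A| = 25.
K = |A + A| / |A| = 25/7 (already in lowest terms) ≈ 3.5714.
Reference: AP of size 7 gives K = 13/7 ≈ 1.8571; a fully generic set of size 7 gives K ≈ 4.0000.

|A| = 7, |A + A| = 25, K = 25/7.


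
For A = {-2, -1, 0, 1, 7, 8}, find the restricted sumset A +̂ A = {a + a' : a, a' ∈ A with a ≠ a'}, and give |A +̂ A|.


Restricted sumset: A +̂ A = {a + a' : a ∈ A, a' ∈ A, a ≠ a'}.
Equivalently, take A + A and drop any sum 2a that is achievable ONLY as a + a for a ∈ A (i.e. sums representable only with equal summands).
Enumerate pairs (a, a') with a < a' (symmetric, so each unordered pair gives one sum; this covers all a ≠ a'):
  -2 + -1 = -3
  -2 + 0 = -2
  -2 + 1 = -1
  -2 + 7 = 5
  -2 + 8 = 6
  -1 + 0 = -1
  -1 + 1 = 0
  -1 + 7 = 6
  -1 + 8 = 7
  0 + 1 = 1
  0 + 7 = 7
  0 + 8 = 8
  1 + 7 = 8
  1 + 8 = 9
  7 + 8 = 15
Collected distinct sums: {-3, -2, -1, 0, 1, 5, 6, 7, 8, 9, 15}
|A +̂ A| = 11
(Reference bound: |A +̂ A| ≥ 2|A| - 3 for |A| ≥ 2, with |A| = 6 giving ≥ 9.)

|A +̂ A| = 11


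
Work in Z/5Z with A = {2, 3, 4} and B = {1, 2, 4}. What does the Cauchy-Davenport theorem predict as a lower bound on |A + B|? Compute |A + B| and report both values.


Cauchy-Davenport: |A + B| ≥ min(p, |A| + |B| - 1) for A, B nonempty in Z/pZ.
|A| = 3, |B| = 3, p = 5.
CD lower bound = min(5, 3 + 3 - 1) = min(5, 5) = 5.
Compute A + B mod 5 directly:
a = 2: 2+1=3, 2+2=4, 2+4=1
a = 3: 3+1=4, 3+2=0, 3+4=2
a = 4: 4+1=0, 4+2=1, 4+4=3
A + B = {0, 1, 2, 3, 4}, so |A + B| = 5.
Verify: 5 ≥ 5? Yes ✓.

CD lower bound = 5, actual |A + B| = 5.


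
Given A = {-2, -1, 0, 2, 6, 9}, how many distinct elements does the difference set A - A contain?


A - A = {a - a' : a, a' ∈ A}; |A| = 6.
Bounds: 2|A|-1 ≤ |A - A| ≤ |A|² - |A| + 1, i.e. 11 ≤ |A - A| ≤ 31.
Note: 0 ∈ A - A always (from a - a). The set is symmetric: if d ∈ A - A then -d ∈ A - A.
Enumerate nonzero differences d = a - a' with a > a' (then include -d):
Positive differences: {1, 2, 3, 4, 6, 7, 8, 9, 10, 11}
Full difference set: {0} ∪ (positive diffs) ∪ (negative diffs).
|A - A| = 1 + 2·10 = 21 (matches direct enumeration: 21).

|A - A| = 21


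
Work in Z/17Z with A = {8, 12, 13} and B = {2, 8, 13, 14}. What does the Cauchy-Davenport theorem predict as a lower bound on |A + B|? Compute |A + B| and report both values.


Cauchy-Davenport: |A + B| ≥ min(p, |A| + |B| - 1) for A, B nonempty in Z/pZ.
|A| = 3, |B| = 4, p = 17.
CD lower bound = min(17, 3 + 4 - 1) = min(17, 6) = 6.
Compute A + B mod 17 directly:
a = 8: 8+2=10, 8+8=16, 8+13=4, 8+14=5
a = 12: 12+2=14, 12+8=3, 12+13=8, 12+14=9
a = 13: 13+2=15, 13+8=4, 13+13=9, 13+14=10
A + B = {3, 4, 5, 8, 9, 10, 14, 15, 16}, so |A + B| = 9.
Verify: 9 ≥ 6? Yes ✓.

CD lower bound = 6, actual |A + B| = 9.


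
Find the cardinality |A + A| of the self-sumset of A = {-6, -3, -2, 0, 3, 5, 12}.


A + A = {a + a' : a, a' ∈ A}; |A| = 7.
General bounds: 2|A| - 1 ≤ |A + A| ≤ |A|(|A|+1)/2, i.e. 13 ≤ |A + A| ≤ 28.
Lower bound 2|A|-1 is attained iff A is an arithmetic progression.
Enumerate sums a + a' for a ≤ a' (symmetric, so this suffices):
a = -6: -6+-6=-12, -6+-3=-9, -6+-2=-8, -6+0=-6, -6+3=-3, -6+5=-1, -6+12=6
a = -3: -3+-3=-6, -3+-2=-5, -3+0=-3, -3+3=0, -3+5=2, -3+12=9
a = -2: -2+-2=-4, -2+0=-2, -2+3=1, -2+5=3, -2+12=10
a = 0: 0+0=0, 0+3=3, 0+5=5, 0+12=12
a = 3: 3+3=6, 3+5=8, 3+12=15
a = 5: 5+5=10, 5+12=17
a = 12: 12+12=24
Distinct sums: {-12, -9, -8, -6, -5, -4, -3, -2, -1, 0, 1, 2, 3, 5, 6, 8, 9, 10, 12, 15, 17, 24}
|A + A| = 22

|A + A| = 22


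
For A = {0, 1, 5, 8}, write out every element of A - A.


A - A = {a - a' : a, a' ∈ A}.
Compute a - a' for each ordered pair (a, a'):
a = 0: 0-0=0, 0-1=-1, 0-5=-5, 0-8=-8
a = 1: 1-0=1, 1-1=0, 1-5=-4, 1-8=-7
a = 5: 5-0=5, 5-1=4, 5-5=0, 5-8=-3
a = 8: 8-0=8, 8-1=7, 8-5=3, 8-8=0
Collecting distinct values (and noting 0 appears from a-a):
A - A = {-8, -7, -5, -4, -3, -1, 0, 1, 3, 4, 5, 7, 8}
|A - A| = 13

A - A = {-8, -7, -5, -4, -3, -1, 0, 1, 3, 4, 5, 7, 8}


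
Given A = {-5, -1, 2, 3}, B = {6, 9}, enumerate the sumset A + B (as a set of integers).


A + B = {a + b : a ∈ A, b ∈ B}.
Enumerate all |A|·|B| = 4·2 = 8 pairs (a, b) and collect distinct sums.
a = -5: -5+6=1, -5+9=4
a = -1: -1+6=5, -1+9=8
a = 2: 2+6=8, 2+9=11
a = 3: 3+6=9, 3+9=12
Collecting distinct sums: A + B = {1, 4, 5, 8, 9, 11, 12}
|A + B| = 7

A + B = {1, 4, 5, 8, 9, 11, 12}


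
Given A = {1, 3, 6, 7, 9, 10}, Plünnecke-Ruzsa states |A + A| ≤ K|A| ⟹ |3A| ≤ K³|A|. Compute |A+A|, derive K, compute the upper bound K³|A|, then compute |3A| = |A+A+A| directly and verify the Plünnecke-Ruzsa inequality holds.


|A| = 6.
Step 1: Compute A + A by enumerating all 36 pairs.
A + A = {2, 4, 6, 7, 8, 9, 10, 11, 12, 13, 14, 15, 16, 17, 18, 19, 20}, so |A + A| = 17.
Step 2: Doubling constant K = |A + A|/|A| = 17/6 = 17/6 ≈ 2.8333.
Step 3: Plünnecke-Ruzsa gives |3A| ≤ K³·|A| = (2.8333)³ · 6 ≈ 136.4722.
Step 4: Compute 3A = A + A + A directly by enumerating all triples (a,b,c) ∈ A³; |3A| = 26.
Step 5: Check 26 ≤ 136.4722? Yes ✓.

K = 17/6, Plünnecke-Ruzsa bound K³|A| ≈ 136.4722, |3A| = 26, inequality holds.


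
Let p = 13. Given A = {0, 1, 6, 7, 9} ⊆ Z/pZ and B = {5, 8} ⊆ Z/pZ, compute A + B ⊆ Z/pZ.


Work in Z/13Z: reduce every sum a + b modulo 13.
Enumerate all 10 pairs:
a = 0: 0+5=5, 0+8=8
a = 1: 1+5=6, 1+8=9
a = 6: 6+5=11, 6+8=1
a = 7: 7+5=12, 7+8=2
a = 9: 9+5=1, 9+8=4
Distinct residues collected: {1, 2, 4, 5, 6, 8, 9, 11, 12}
|A + B| = 9 (out of 13 total residues).

A + B = {1, 2, 4, 5, 6, 8, 9, 11, 12}


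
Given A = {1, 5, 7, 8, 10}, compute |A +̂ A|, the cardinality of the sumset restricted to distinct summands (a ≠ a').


Restricted sumset: A +̂ A = {a + a' : a ∈ A, a' ∈ A, a ≠ a'}.
Equivalently, take A + A and drop any sum 2a that is achievable ONLY as a + a for a ∈ A (i.e. sums representable only with equal summands).
Enumerate pairs (a, a') with a < a' (symmetric, so each unordered pair gives one sum; this covers all a ≠ a'):
  1 + 5 = 6
  1 + 7 = 8
  1 + 8 = 9
  1 + 10 = 11
  5 + 7 = 12
  5 + 8 = 13
  5 + 10 = 15
  7 + 8 = 15
  7 + 10 = 17
  8 + 10 = 18
Collected distinct sums: {6, 8, 9, 11, 12, 13, 15, 17, 18}
|A +̂ A| = 9
(Reference bound: |A +̂ A| ≥ 2|A| - 3 for |A| ≥ 2, with |A| = 5 giving ≥ 7.)

|A +̂ A| = 9


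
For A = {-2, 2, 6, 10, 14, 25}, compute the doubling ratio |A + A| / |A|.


|A| = 6.
Compute A + A by enumerating all 36 pairs.
A + A = {-4, 0, 4, 8, 12, 16, 20, 23, 24, 27, 28, 31, 35, 39, 50}, so |A + A| = 15.
K = |A + A| / |A| = 15/6 = 5/2 ≈ 2.5000.
Reference: AP of size 6 gives K = 11/6 ≈ 1.8333; a fully generic set of size 6 gives K ≈ 3.5000.

|A| = 6, |A + A| = 15, K = 15/6 = 5/2.


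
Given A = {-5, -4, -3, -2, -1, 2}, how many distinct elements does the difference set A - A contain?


A - A = {a - a' : a, a' ∈ A}; |A| = 6.
Bounds: 2|A|-1 ≤ |A - A| ≤ |A|² - |A| + 1, i.e. 11 ≤ |A - A| ≤ 31.
Note: 0 ∈ A - A always (from a - a). The set is symmetric: if d ∈ A - A then -d ∈ A - A.
Enumerate nonzero differences d = a - a' with a > a' (then include -d):
Positive differences: {1, 2, 3, 4, 5, 6, 7}
Full difference set: {0} ∪ (positive diffs) ∪ (negative diffs).
|A - A| = 1 + 2·7 = 15 (matches direct enumeration: 15).

|A - A| = 15


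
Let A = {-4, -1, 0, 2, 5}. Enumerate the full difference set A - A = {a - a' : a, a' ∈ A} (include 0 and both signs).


A - A = {a - a' : a, a' ∈ A}.
Compute a - a' for each ordered pair (a, a'):
a = -4: -4--4=0, -4--1=-3, -4-0=-4, -4-2=-6, -4-5=-9
a = -1: -1--4=3, -1--1=0, -1-0=-1, -1-2=-3, -1-5=-6
a = 0: 0--4=4, 0--1=1, 0-0=0, 0-2=-2, 0-5=-5
a = 2: 2--4=6, 2--1=3, 2-0=2, 2-2=0, 2-5=-3
a = 5: 5--4=9, 5--1=6, 5-0=5, 5-2=3, 5-5=0
Collecting distinct values (and noting 0 appears from a-a):
A - A = {-9, -6, -5, -4, -3, -2, -1, 0, 1, 2, 3, 4, 5, 6, 9}
|A - A| = 15

A - A = {-9, -6, -5, -4, -3, -2, -1, 0, 1, 2, 3, 4, 5, 6, 9}


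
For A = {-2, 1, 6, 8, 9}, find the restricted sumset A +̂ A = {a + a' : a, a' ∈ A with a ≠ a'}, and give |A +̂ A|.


Restricted sumset: A +̂ A = {a + a' : a ∈ A, a' ∈ A, a ≠ a'}.
Equivalently, take A + A and drop any sum 2a that is achievable ONLY as a + a for a ∈ A (i.e. sums representable only with equal summands).
Enumerate pairs (a, a') with a < a' (symmetric, so each unordered pair gives one sum; this covers all a ≠ a'):
  -2 + 1 = -1
  -2 + 6 = 4
  -2 + 8 = 6
  -2 + 9 = 7
  1 + 6 = 7
  1 + 8 = 9
  1 + 9 = 10
  6 + 8 = 14
  6 + 9 = 15
  8 + 9 = 17
Collected distinct sums: {-1, 4, 6, 7, 9, 10, 14, 15, 17}
|A +̂ A| = 9
(Reference bound: |A +̂ A| ≥ 2|A| - 3 for |A| ≥ 2, with |A| = 5 giving ≥ 7.)

|A +̂ A| = 9


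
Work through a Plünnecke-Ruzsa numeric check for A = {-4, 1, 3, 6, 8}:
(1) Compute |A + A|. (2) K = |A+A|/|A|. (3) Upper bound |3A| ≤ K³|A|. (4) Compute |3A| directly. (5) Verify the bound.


|A| = 5.
Step 1: Compute A + A by enumerating all 25 pairs.
A + A = {-8, -3, -1, 2, 4, 6, 7, 9, 11, 12, 14, 16}, so |A + A| = 12.
Step 2: Doubling constant K = |A + A|/|A| = 12/5 = 12/5 ≈ 2.4000.
Step 3: Plünnecke-Ruzsa gives |3A| ≤ K³·|A| = (2.4000)³ · 5 ≈ 69.1200.
Step 4: Compute 3A = A + A + A directly by enumerating all triples (a,b,c) ∈ A³; |3A| = 22.
Step 5: Check 22 ≤ 69.1200? Yes ✓.

K = 12/5, Plünnecke-Ruzsa bound K³|A| ≈ 69.1200, |3A| = 22, inequality holds.


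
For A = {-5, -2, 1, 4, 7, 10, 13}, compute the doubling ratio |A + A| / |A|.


|A| = 7.
Compute A + A by enumerating all 49 pairs.
A + A = {-10, -7, -4, -1, 2, 5, 8, 11, 14, 17, 20, 23, 26}, so |A + A| = 13.
K = |A + A| / |A| = 13/7 (already in lowest terms) ≈ 1.8571.
Reference: AP of size 7 gives K = 13/7 ≈ 1.8571; a fully generic set of size 7 gives K ≈ 4.0000.

|A| = 7, |A + A| = 13, K = 13/7.


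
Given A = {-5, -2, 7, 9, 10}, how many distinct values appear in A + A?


A + A = {a + a' : a, a' ∈ A}; |A| = 5.
General bounds: 2|A| - 1 ≤ |A + A| ≤ |A|(|A|+1)/2, i.e. 9 ≤ |A + A| ≤ 15.
Lower bound 2|A|-1 is attained iff A is an arithmetic progression.
Enumerate sums a + a' for a ≤ a' (symmetric, so this suffices):
a = -5: -5+-5=-10, -5+-2=-7, -5+7=2, -5+9=4, -5+10=5
a = -2: -2+-2=-4, -2+7=5, -2+9=7, -2+10=8
a = 7: 7+7=14, 7+9=16, 7+10=17
a = 9: 9+9=18, 9+10=19
a = 10: 10+10=20
Distinct sums: {-10, -7, -4, 2, 4, 5, 7, 8, 14, 16, 17, 18, 19, 20}
|A + A| = 14

|A + A| = 14


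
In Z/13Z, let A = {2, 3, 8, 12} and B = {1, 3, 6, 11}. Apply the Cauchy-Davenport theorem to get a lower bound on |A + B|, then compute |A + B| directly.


Cauchy-Davenport: |A + B| ≥ min(p, |A| + |B| - 1) for A, B nonempty in Z/pZ.
|A| = 4, |B| = 4, p = 13.
CD lower bound = min(13, 4 + 4 - 1) = min(13, 7) = 7.
Compute A + B mod 13 directly:
a = 2: 2+1=3, 2+3=5, 2+6=8, 2+11=0
a = 3: 3+1=4, 3+3=6, 3+6=9, 3+11=1
a = 8: 8+1=9, 8+3=11, 8+6=1, 8+11=6
a = 12: 12+1=0, 12+3=2, 12+6=5, 12+11=10
A + B = {0, 1, 2, 3, 4, 5, 6, 8, 9, 10, 11}, so |A + B| = 11.
Verify: 11 ≥ 7? Yes ✓.

CD lower bound = 7, actual |A + B| = 11.


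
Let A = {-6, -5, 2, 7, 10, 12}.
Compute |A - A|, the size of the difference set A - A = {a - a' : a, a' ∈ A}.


A - A = {a - a' : a, a' ∈ A}; |A| = 6.
Bounds: 2|A|-1 ≤ |A - A| ≤ |A|² - |A| + 1, i.e. 11 ≤ |A - A| ≤ 31.
Note: 0 ∈ A - A always (from a - a). The set is symmetric: if d ∈ A - A then -d ∈ A - A.
Enumerate nonzero differences d = a - a' with a > a' (then include -d):
Positive differences: {1, 2, 3, 5, 7, 8, 10, 12, 13, 15, 16, 17, 18}
Full difference set: {0} ∪ (positive diffs) ∪ (negative diffs).
|A - A| = 1 + 2·13 = 27 (matches direct enumeration: 27).

|A - A| = 27


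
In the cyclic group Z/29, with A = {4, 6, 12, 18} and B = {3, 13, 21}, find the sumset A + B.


Work in Z/29Z: reduce every sum a + b modulo 29.
Enumerate all 12 pairs:
a = 4: 4+3=7, 4+13=17, 4+21=25
a = 6: 6+3=9, 6+13=19, 6+21=27
a = 12: 12+3=15, 12+13=25, 12+21=4
a = 18: 18+3=21, 18+13=2, 18+21=10
Distinct residues collected: {2, 4, 7, 9, 10, 15, 17, 19, 21, 25, 27}
|A + B| = 11 (out of 29 total residues).

A + B = {2, 4, 7, 9, 10, 15, 17, 19, 21, 25, 27}


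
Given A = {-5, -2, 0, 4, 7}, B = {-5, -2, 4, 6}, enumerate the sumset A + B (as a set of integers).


A + B = {a + b : a ∈ A, b ∈ B}.
Enumerate all |A|·|B| = 5·4 = 20 pairs (a, b) and collect distinct sums.
a = -5: -5+-5=-10, -5+-2=-7, -5+4=-1, -5+6=1
a = -2: -2+-5=-7, -2+-2=-4, -2+4=2, -2+6=4
a = 0: 0+-5=-5, 0+-2=-2, 0+4=4, 0+6=6
a = 4: 4+-5=-1, 4+-2=2, 4+4=8, 4+6=10
a = 7: 7+-5=2, 7+-2=5, 7+4=11, 7+6=13
Collecting distinct sums: A + B = {-10, -7, -5, -4, -2, -1, 1, 2, 4, 5, 6, 8, 10, 11, 13}
|A + B| = 15

A + B = {-10, -7, -5, -4, -2, -1, 1, 2, 4, 5, 6, 8, 10, 11, 13}


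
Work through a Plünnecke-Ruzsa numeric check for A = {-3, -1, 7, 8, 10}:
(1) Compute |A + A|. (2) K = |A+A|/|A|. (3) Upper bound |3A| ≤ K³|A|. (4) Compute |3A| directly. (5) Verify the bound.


|A| = 5.
Step 1: Compute A + A by enumerating all 25 pairs.
A + A = {-6, -4, -2, 4, 5, 6, 7, 9, 14, 15, 16, 17, 18, 20}, so |A + A| = 14.
Step 2: Doubling constant K = |A + A|/|A| = 14/5 = 14/5 ≈ 2.8000.
Step 3: Plünnecke-Ruzsa gives |3A| ≤ K³·|A| = (2.8000)³ · 5 ≈ 109.7600.
Step 4: Compute 3A = A + A + A directly by enumerating all triples (a,b,c) ∈ A³; |3A| = 28.
Step 5: Check 28 ≤ 109.7600? Yes ✓.

K = 14/5, Plünnecke-Ruzsa bound K³|A| ≈ 109.7600, |3A| = 28, inequality holds.


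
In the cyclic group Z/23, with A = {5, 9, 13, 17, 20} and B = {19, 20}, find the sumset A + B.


Work in Z/23Z: reduce every sum a + b modulo 23.
Enumerate all 10 pairs:
a = 5: 5+19=1, 5+20=2
a = 9: 9+19=5, 9+20=6
a = 13: 13+19=9, 13+20=10
a = 17: 17+19=13, 17+20=14
a = 20: 20+19=16, 20+20=17
Distinct residues collected: {1, 2, 5, 6, 9, 10, 13, 14, 16, 17}
|A + B| = 10 (out of 23 total residues).

A + B = {1, 2, 5, 6, 9, 10, 13, 14, 16, 17}


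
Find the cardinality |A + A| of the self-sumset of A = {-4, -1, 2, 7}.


A + A = {a + a' : a, a' ∈ A}; |A| = 4.
General bounds: 2|A| - 1 ≤ |A + A| ≤ |A|(|A|+1)/2, i.e. 7 ≤ |A + A| ≤ 10.
Lower bound 2|A|-1 is attained iff A is an arithmetic progression.
Enumerate sums a + a' for a ≤ a' (symmetric, so this suffices):
a = -4: -4+-4=-8, -4+-1=-5, -4+2=-2, -4+7=3
a = -1: -1+-1=-2, -1+2=1, -1+7=6
a = 2: 2+2=4, 2+7=9
a = 7: 7+7=14
Distinct sums: {-8, -5, -2, 1, 3, 4, 6, 9, 14}
|A + A| = 9

|A + A| = 9


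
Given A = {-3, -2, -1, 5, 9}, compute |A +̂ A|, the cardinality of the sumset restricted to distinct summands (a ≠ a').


Restricted sumset: A +̂ A = {a + a' : a ∈ A, a' ∈ A, a ≠ a'}.
Equivalently, take A + A and drop any sum 2a that is achievable ONLY as a + a for a ∈ A (i.e. sums representable only with equal summands).
Enumerate pairs (a, a') with a < a' (symmetric, so each unordered pair gives one sum; this covers all a ≠ a'):
  -3 + -2 = -5
  -3 + -1 = -4
  -3 + 5 = 2
  -3 + 9 = 6
  -2 + -1 = -3
  -2 + 5 = 3
  -2 + 9 = 7
  -1 + 5 = 4
  -1 + 9 = 8
  5 + 9 = 14
Collected distinct sums: {-5, -4, -3, 2, 3, 4, 6, 7, 8, 14}
|A +̂ A| = 10
(Reference bound: |A +̂ A| ≥ 2|A| - 3 for |A| ≥ 2, with |A| = 5 giving ≥ 7.)

|A +̂ A| = 10


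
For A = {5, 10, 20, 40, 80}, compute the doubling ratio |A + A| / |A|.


|A| = 5.
Compute A + A by enumerating all 25 pairs.
A + A = {10, 15, 20, 25, 30, 40, 45, 50, 60, 80, 85, 90, 100, 120, 160}, so |A + A| = 15.
K = |A + A| / |A| = 15/5 = 3/1 ≈ 3.0000.
Reference: AP of size 5 gives K = 9/5 ≈ 1.8000; a fully generic set of size 5 gives K ≈ 3.0000.

|A| = 5, |A + A| = 15, K = 15/5 = 3/1.


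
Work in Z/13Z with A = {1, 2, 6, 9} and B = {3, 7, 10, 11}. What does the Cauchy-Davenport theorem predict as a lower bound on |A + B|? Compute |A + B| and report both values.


Cauchy-Davenport: |A + B| ≥ min(p, |A| + |B| - 1) for A, B nonempty in Z/pZ.
|A| = 4, |B| = 4, p = 13.
CD lower bound = min(13, 4 + 4 - 1) = min(13, 7) = 7.
Compute A + B mod 13 directly:
a = 1: 1+3=4, 1+7=8, 1+10=11, 1+11=12
a = 2: 2+3=5, 2+7=9, 2+10=12, 2+11=0
a = 6: 6+3=9, 6+7=0, 6+10=3, 6+11=4
a = 9: 9+3=12, 9+7=3, 9+10=6, 9+11=7
A + B = {0, 3, 4, 5, 6, 7, 8, 9, 11, 12}, so |A + B| = 10.
Verify: 10 ≥ 7? Yes ✓.

CD lower bound = 7, actual |A + B| = 10.


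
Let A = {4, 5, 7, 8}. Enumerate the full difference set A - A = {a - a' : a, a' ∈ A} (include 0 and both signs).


A - A = {a - a' : a, a' ∈ A}.
Compute a - a' for each ordered pair (a, a'):
a = 4: 4-4=0, 4-5=-1, 4-7=-3, 4-8=-4
a = 5: 5-4=1, 5-5=0, 5-7=-2, 5-8=-3
a = 7: 7-4=3, 7-5=2, 7-7=0, 7-8=-1
a = 8: 8-4=4, 8-5=3, 8-7=1, 8-8=0
Collecting distinct values (and noting 0 appears from a-a):
A - A = {-4, -3, -2, -1, 0, 1, 2, 3, 4}
|A - A| = 9

A - A = {-4, -3, -2, -1, 0, 1, 2, 3, 4}


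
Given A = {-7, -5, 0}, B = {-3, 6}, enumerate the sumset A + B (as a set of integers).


A + B = {a + b : a ∈ A, b ∈ B}.
Enumerate all |A|·|B| = 3·2 = 6 pairs (a, b) and collect distinct sums.
a = -7: -7+-3=-10, -7+6=-1
a = -5: -5+-3=-8, -5+6=1
a = 0: 0+-3=-3, 0+6=6
Collecting distinct sums: A + B = {-10, -8, -3, -1, 1, 6}
|A + B| = 6

A + B = {-10, -8, -3, -1, 1, 6}


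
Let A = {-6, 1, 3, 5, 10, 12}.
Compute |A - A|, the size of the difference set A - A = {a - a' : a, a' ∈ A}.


A - A = {a - a' : a, a' ∈ A}; |A| = 6.
Bounds: 2|A|-1 ≤ |A - A| ≤ |A|² - |A| + 1, i.e. 11 ≤ |A - A| ≤ 31.
Note: 0 ∈ A - A always (from a - a). The set is symmetric: if d ∈ A - A then -d ∈ A - A.
Enumerate nonzero differences d = a - a' with a > a' (then include -d):
Positive differences: {2, 4, 5, 7, 9, 11, 16, 18}
Full difference set: {0} ∪ (positive diffs) ∪ (negative diffs).
|A - A| = 1 + 2·8 = 17 (matches direct enumeration: 17).

|A - A| = 17


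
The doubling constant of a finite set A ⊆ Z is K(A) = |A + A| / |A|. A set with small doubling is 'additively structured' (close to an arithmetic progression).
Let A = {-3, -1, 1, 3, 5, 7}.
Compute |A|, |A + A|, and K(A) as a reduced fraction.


|A| = 6.
Compute A + A by enumerating all 36 pairs.
A + A = {-6, -4, -2, 0, 2, 4, 6, 8, 10, 12, 14}, so |A + A| = 11.
K = |A + A| / |A| = 11/6 (already in lowest terms) ≈ 1.8333.
Reference: AP of size 6 gives K = 11/6 ≈ 1.8333; a fully generic set of size 6 gives K ≈ 3.5000.

|A| = 6, |A + A| = 11, K = 11/6.


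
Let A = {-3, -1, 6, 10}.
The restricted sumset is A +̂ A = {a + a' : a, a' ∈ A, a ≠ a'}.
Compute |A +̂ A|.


Restricted sumset: A +̂ A = {a + a' : a ∈ A, a' ∈ A, a ≠ a'}.
Equivalently, take A + A and drop any sum 2a that is achievable ONLY as a + a for a ∈ A (i.e. sums representable only with equal summands).
Enumerate pairs (a, a') with a < a' (symmetric, so each unordered pair gives one sum; this covers all a ≠ a'):
  -3 + -1 = -4
  -3 + 6 = 3
  -3 + 10 = 7
  -1 + 6 = 5
  -1 + 10 = 9
  6 + 10 = 16
Collected distinct sums: {-4, 3, 5, 7, 9, 16}
|A +̂ A| = 6
(Reference bound: |A +̂ A| ≥ 2|A| - 3 for |A| ≥ 2, with |A| = 4 giving ≥ 5.)

|A +̂ A| = 6


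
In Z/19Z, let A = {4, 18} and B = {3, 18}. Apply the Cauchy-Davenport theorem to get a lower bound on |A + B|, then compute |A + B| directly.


Cauchy-Davenport: |A + B| ≥ min(p, |A| + |B| - 1) for A, B nonempty in Z/pZ.
|A| = 2, |B| = 2, p = 19.
CD lower bound = min(19, 2 + 2 - 1) = min(19, 3) = 3.
Compute A + B mod 19 directly:
a = 4: 4+3=7, 4+18=3
a = 18: 18+3=2, 18+18=17
A + B = {2, 3, 7, 17}, so |A + B| = 4.
Verify: 4 ≥ 3? Yes ✓.

CD lower bound = 3, actual |A + B| = 4.


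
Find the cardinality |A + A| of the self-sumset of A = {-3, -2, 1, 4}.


A + A = {a + a' : a, a' ∈ A}; |A| = 4.
General bounds: 2|A| - 1 ≤ |A + A| ≤ |A|(|A|+1)/2, i.e. 7 ≤ |A + A| ≤ 10.
Lower bound 2|A|-1 is attained iff A is an arithmetic progression.
Enumerate sums a + a' for a ≤ a' (symmetric, so this suffices):
a = -3: -3+-3=-6, -3+-2=-5, -3+1=-2, -3+4=1
a = -2: -2+-2=-4, -2+1=-1, -2+4=2
a = 1: 1+1=2, 1+4=5
a = 4: 4+4=8
Distinct sums: {-6, -5, -4, -2, -1, 1, 2, 5, 8}
|A + A| = 9

|A + A| = 9


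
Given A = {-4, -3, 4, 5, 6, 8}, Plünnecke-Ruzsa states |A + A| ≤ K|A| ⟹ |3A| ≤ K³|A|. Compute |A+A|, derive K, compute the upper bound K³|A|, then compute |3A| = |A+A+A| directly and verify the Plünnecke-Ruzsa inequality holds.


|A| = 6.
Step 1: Compute A + A by enumerating all 36 pairs.
A + A = {-8, -7, -6, 0, 1, 2, 3, 4, 5, 8, 9, 10, 11, 12, 13, 14, 16}, so |A + A| = 17.
Step 2: Doubling constant K = |A + A|/|A| = 17/6 = 17/6 ≈ 2.8333.
Step 3: Plünnecke-Ruzsa gives |3A| ≤ K³·|A| = (2.8333)³ · 6 ≈ 136.4722.
Step 4: Compute 3A = A + A + A directly by enumerating all triples (a,b,c) ∈ A³; |3A| = 31.
Step 5: Check 31 ≤ 136.4722? Yes ✓.

K = 17/6, Plünnecke-Ruzsa bound K³|A| ≈ 136.4722, |3A| = 31, inequality holds.


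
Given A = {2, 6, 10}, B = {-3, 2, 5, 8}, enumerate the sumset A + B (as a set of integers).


A + B = {a + b : a ∈ A, b ∈ B}.
Enumerate all |A|·|B| = 3·4 = 12 pairs (a, b) and collect distinct sums.
a = 2: 2+-3=-1, 2+2=4, 2+5=7, 2+8=10
a = 6: 6+-3=3, 6+2=8, 6+5=11, 6+8=14
a = 10: 10+-3=7, 10+2=12, 10+5=15, 10+8=18
Collecting distinct sums: A + B = {-1, 3, 4, 7, 8, 10, 11, 12, 14, 15, 18}
|A + B| = 11

A + B = {-1, 3, 4, 7, 8, 10, 11, 12, 14, 15, 18}


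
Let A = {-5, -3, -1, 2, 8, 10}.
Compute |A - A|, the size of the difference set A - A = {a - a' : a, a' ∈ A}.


A - A = {a - a' : a, a' ∈ A}; |A| = 6.
Bounds: 2|A|-1 ≤ |A - A| ≤ |A|² - |A| + 1, i.e. 11 ≤ |A - A| ≤ 31.
Note: 0 ∈ A - A always (from a - a). The set is symmetric: if d ∈ A - A then -d ∈ A - A.
Enumerate nonzero differences d = a - a' with a > a' (then include -d):
Positive differences: {2, 3, 4, 5, 6, 7, 8, 9, 11, 13, 15}
Full difference set: {0} ∪ (positive diffs) ∪ (negative diffs).
|A - A| = 1 + 2·11 = 23 (matches direct enumeration: 23).

|A - A| = 23


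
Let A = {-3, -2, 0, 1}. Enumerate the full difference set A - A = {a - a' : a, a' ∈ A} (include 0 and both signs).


A - A = {a - a' : a, a' ∈ A}.
Compute a - a' for each ordered pair (a, a'):
a = -3: -3--3=0, -3--2=-1, -3-0=-3, -3-1=-4
a = -2: -2--3=1, -2--2=0, -2-0=-2, -2-1=-3
a = 0: 0--3=3, 0--2=2, 0-0=0, 0-1=-1
a = 1: 1--3=4, 1--2=3, 1-0=1, 1-1=0
Collecting distinct values (and noting 0 appears from a-a):
A - A = {-4, -3, -2, -1, 0, 1, 2, 3, 4}
|A - A| = 9

A - A = {-4, -3, -2, -1, 0, 1, 2, 3, 4}
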